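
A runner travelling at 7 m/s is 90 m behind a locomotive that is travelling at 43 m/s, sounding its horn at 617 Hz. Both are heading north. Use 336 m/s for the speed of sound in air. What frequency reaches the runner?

The runner is behind, so the locomotive is moving away from it while the runner is moving toward the locomotive.
With source receding and observer approaching, f' = f · (v + v_o)/(v + v_s).
f' = 617 × (336 + 7)/(336 + 43) = 617 × 343/379 ≈ 558 Hz.

558 Hz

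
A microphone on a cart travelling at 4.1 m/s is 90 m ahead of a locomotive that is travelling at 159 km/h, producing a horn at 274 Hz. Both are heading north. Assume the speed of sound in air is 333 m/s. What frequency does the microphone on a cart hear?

312 Hz

159 km/h = 44.17 m/s.
The microphone on a cart is ahead, so the locomotive is moving toward it while the microphone on a cart is moving away from the locomotive.
Both move, so f' = f · (v − v_o)/(v − v_s).
f' = 274 × (333 − 4.1)/(333 − 44.17) = 274 × 328.9/288.83 ≈ 312 Hz.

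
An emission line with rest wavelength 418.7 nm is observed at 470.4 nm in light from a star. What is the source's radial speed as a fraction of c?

λ'/λ₀ = 1.1235 > 1 (redshift), so the source is receding.
λ'/λ₀ = √((1 + β)/(1 − β)) for a receding source ⇒ β = (r² − 1)/(r² + 1) with r = λ'/λ₀.
β = (1.2622 − 1)/(1.2622 + 1) ≈ 0.116.

0.116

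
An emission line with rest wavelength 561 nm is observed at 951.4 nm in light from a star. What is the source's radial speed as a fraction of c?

0.484

λ'/λ₀ = 1.6959 > 1 (redshift), so the source is receding.
λ'/λ₀ = √((1 + β)/(1 − β)) for a receding source ⇒ β = (r² − 1)/(r² + 1) with r = λ'/λ₀.
β = (2.8761 − 1)/(2.8761 + 1) ≈ 0.484.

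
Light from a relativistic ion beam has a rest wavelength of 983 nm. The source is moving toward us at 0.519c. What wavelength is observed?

553.2 nm

Relativistic Doppler for wavelength: λ' = λ₀ · √((1 − β)/(1 + β)).
λ' = 983 × √(0.4810/1.5190) = 983 × 0.56272 ≈ 553.2 nm.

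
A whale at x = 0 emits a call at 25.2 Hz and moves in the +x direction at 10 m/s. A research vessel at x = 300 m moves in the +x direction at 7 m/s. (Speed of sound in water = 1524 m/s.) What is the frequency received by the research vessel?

The observer lies on the +x side, so the source is heading toward the observer and the observer is heading away from the source.
General Doppler shift: f' = f · (v − v_o)/(v − v_s).
f' = 25.2 × (1524 − 7)/(1524 − 10) = 25.2 × 1517/1514 ≈ 25.2 Hz.

25.2 Hz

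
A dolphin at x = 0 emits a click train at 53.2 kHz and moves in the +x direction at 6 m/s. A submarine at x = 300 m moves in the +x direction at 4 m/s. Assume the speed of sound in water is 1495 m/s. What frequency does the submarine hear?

The observer lies on the +x side, so the source is heading toward the observer and the observer is heading away from the source.
General Doppler shift: f' = f · (v − v_o)/(v − v_s).
f' = 53.2 × (1495 − 4)/(1495 − 6) = 53.2 × 1491/1489 ≈ 53.3 kHz.

53.3 kHz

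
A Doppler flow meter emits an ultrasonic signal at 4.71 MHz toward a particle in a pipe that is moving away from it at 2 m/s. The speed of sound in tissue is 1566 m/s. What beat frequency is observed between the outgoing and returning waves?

12015 Hz

At the particle in a pipe (a moving observer), f₁ = f₀ · (v − u)/v = 4.71 × 1564/1566 ≈ 4.70398 MHz.
The reflection then acts as a moving source: f₂ = f₁ · v/(v + u) ≈ 4.69798 MHz.
Beat frequency (with f₀ = 4710000 Hz): |f₂ − f₀| = 2u·f₀/(v + u) = 2 × 2 × 4710000/1568 ≈ 12015 Hz.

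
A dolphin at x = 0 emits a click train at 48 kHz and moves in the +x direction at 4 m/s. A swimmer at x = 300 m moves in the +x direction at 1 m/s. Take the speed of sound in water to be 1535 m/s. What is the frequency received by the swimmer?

The observer lies on the +x side, so the source is heading toward the observer and the observer is heading away from the source.
Both move, so f' = f · (v − v_o)/(v − v_s).
f' = 48 × (1535 − 1)/(1535 − 4) = 48 × 1534/1531 ≈ 48.1 kHz.

48.1 kHz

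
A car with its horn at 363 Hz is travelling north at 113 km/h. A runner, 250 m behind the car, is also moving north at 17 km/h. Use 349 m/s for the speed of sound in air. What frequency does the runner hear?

338 Hz

113 km/h = 31.39 m/s; 17 km/h = 4.722 m/s.
The runner is behind, so the car is moving away from it while the runner is moving toward the car.
General Doppler shift: f' = f · (v + v_o)/(v + v_s).
f' = 363 × (349 + 4.722)/(349 + 31.39) = 363 × 353.72/380.39 ≈ 338 Hz.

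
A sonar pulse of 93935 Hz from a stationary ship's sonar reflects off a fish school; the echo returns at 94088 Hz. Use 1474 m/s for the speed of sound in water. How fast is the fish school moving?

Double Doppler shift off a moving reflector: f₂ = f₀ · (v + u)/(v − u) (u > 0 toward emitter).
Rearranging, u = v · (f₂ − f₀)/(f₂ + f₀) = 1474 × 153/188023 ≈ 1.20 m/s.
So the fish school is moving at 1.20 m/s toward the emitter.

1.20 m/s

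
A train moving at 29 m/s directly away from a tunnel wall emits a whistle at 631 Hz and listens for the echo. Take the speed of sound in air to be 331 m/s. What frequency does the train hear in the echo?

529 Hz

The tunnel wall receives the sound from a moving source: f₁ = f₀ · v/(v + v_e) = 631 × 331/360 ≈ 580 Hz.
On the return leg the train is a moving observer: f₂ = f₁ · (v − v_e)/v = 580 × 302/331 ≈ 529 Hz.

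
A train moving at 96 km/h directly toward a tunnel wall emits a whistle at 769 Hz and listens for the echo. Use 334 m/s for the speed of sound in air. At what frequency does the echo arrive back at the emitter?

902 Hz

96 km/h = 26.67 m/s.
The tunnel wall receives the sound from a moving source: f₁ = f₀ · v/(v − v_e) = 769 × 334/307.33 ≈ 836 Hz.
On the return leg the train is a moving observer: f₂ = f₁ · (v + v_e)/v = 836 × 360.67/334 ≈ 902 Hz.
Equivalently f₂ = f₀ · (v + v_e)/(v − v_e).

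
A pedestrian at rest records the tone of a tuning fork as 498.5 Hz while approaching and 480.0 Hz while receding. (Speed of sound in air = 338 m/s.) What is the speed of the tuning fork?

f₁/f₂ = (v + v_s)/(v − v_s), so v_s = v · (f₁ − f₂)/(f₁ + f₂).
v_s = 338 × (498.5 − 480.0)/(498.5 + 480.0) = 338 × 18.5/978.5 ≈ 6.4 m/s.

6.4 m/s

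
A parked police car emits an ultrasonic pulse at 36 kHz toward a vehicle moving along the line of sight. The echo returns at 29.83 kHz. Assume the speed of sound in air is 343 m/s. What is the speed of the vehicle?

32 m/s

Double Doppler shift off a moving reflector: f₂ = f₀ · (v + u)/(v − u) (u > 0 toward emitter).
Rearranging, u = v · (f₂ − f₀)/(f₂ + f₀) = 343 × -6.17/65.83 ≈ -32 m/s.
So the vehicle is moving at 32 m/s away from the emitter.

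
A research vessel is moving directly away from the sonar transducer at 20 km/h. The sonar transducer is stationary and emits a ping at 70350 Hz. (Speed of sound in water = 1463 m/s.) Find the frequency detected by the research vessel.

20 km/h = 5.556 m/s.
Moving observer, stationary source: f' = f · (v − v_o)/v.
f' = 70350 × (1463 − 5.556)/1463 = 70350 × 1457.4/1463 ≈ 70083 Hz.

70083 Hz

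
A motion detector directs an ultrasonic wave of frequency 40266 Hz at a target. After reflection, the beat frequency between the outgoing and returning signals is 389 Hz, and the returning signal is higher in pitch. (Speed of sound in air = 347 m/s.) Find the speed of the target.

1.67 m/s

Double Doppler shift off a moving reflector: f₂ = f₀ · (v + u)/(v − u) (u > 0 toward emitter).
Returning signal is higher, so f₂ = f₀ + Δf = 40266 + 389 = 40655 Hz.
Rearranging, u = v · (f₂ − f₀)/(f₂ + f₀) = 347 × 389/80921 ≈ 1.67 m/s.
So the target is moving at 1.67 m/s toward the emitter.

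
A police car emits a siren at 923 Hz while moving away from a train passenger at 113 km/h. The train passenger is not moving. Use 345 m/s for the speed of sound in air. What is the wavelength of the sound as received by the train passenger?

113 km/h = 31.39 m/s.
Moving source, stationary observer: f' = f · v/(v + v_s) since the source is receding.
f' = 923 × 345/(345 + 31.39) ≈ 846 Hz.
λ' = v/f' = 345/846.027 ≈ 40.8 cm.

40.8 cm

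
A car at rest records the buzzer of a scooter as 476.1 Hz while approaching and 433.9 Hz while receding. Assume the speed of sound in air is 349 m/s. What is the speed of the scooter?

f₁/f₂ = (v + v_s)/(v − v_s), so v_s = v · (f₁ − f₂)/(f₁ + f₂).
v_s = 349 × (476.1 − 433.9)/(476.1 + 433.9) = 349 × 42.2/910.0 ≈ 16.2 m/s.

16.2 m/s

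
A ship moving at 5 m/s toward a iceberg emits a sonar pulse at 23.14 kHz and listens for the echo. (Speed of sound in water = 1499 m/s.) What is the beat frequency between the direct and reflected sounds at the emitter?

155 Hz

The iceberg receives the sound from a moving source: f₁ = f₀ · v/(v − v_e) = 23.14 × 1499/1494 ≈ 23.2174 kHz.
On the return leg the ship is a moving observer: f₂ = f₁ · (v + v_e)/v = 23.2174 × 1504/1499 ≈ 23.2949 kHz.
Beat against the emitted tone (with f₀ = 23140 Hz): |f₂ − f₀| = 2v_e·f₀/(v − v_e) = 2 × 5 × 23140/1494 ≈ 155 Hz.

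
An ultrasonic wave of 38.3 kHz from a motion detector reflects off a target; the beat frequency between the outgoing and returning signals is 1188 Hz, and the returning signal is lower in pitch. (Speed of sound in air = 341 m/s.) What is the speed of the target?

Double Doppler shift off a moving reflector: f₂ = f₀ · (v + u)/(v − u) (u > 0 toward emitter).
Returning signal is lower, so f₂ = f₀ − Δf = 38300 − 1188 = 37112 Hz.
Rearranging, u = v · (f₂ − f₀)/(f₂ + f₀) = 341 × -1188/75412 ≈ -5.4 m/s.
So the target is moving at 5.4 m/s away from the emitter.

5.4 m/s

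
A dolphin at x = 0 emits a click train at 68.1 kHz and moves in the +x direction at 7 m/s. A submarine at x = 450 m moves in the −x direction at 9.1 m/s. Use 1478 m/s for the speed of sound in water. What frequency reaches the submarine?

The observer lies on the +x side, so the source is heading toward the observer and the observer is heading toward the source.
Both move, so f' = f · (v + v_o)/(v − v_s).
f' = 68.1 × (1478 + 9.1)/(1478 − 7) = 68.1 × 1487.1/1471 ≈ 68.8 kHz.

68.8 kHz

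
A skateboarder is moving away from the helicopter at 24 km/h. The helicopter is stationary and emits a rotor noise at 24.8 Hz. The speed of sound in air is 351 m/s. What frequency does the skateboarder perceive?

24.3 Hz

24 km/h = 6.667 m/s.
Only the observer moves, away from the source, so f' = f · (v − v_o)/v.
f' = 24.8 × (351 − 6.667)/351 = 24.8 × 344.33/351 ≈ 24.3 Hz.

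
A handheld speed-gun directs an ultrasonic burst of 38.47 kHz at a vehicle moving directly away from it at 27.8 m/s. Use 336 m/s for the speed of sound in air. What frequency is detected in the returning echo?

32.6 kHz

The vehicle first receives the wave as a moving observer: f₁ = f₀ · (v − u)/v = 38.47 × (336 − 27.8)/336 ≈ 35.3 kHz.
The reflection then acts as a moving source: f₂ = f₁ · v/(v + u) ≈ 32.6 kHz.
Equivalently f₂ = f₀ · (v − u)/(v + u).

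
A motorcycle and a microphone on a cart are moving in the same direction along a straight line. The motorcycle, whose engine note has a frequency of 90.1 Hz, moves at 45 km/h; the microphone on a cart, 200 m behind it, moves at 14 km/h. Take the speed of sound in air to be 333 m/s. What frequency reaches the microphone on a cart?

88 Hz

45 km/h = 12.5 m/s; 14 km/h = 3.889 m/s.
The microphone on a cart is behind, so the motorcycle is moving away from it while the microphone on a cart is moving toward the motorcycle.
Both move, so f' = f · (v + v_o)/(v + v_s).
f' = 90.1 × (333 + 3.889)/(333 + 12.5) = 90.1 × 336.89/345.5 ≈ 88 Hz.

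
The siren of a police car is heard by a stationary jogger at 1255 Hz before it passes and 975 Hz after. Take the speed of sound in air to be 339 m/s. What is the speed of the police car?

f₁/f₂ = (v + v_s)/(v − v_s), so v_s = v · (f₁ − f₂)/(f₁ + f₂).
v_s = 339 × (1255 − 975)/(1255 + 975) = 339 × 280/2230 ≈ 43 m/s.

43 m/s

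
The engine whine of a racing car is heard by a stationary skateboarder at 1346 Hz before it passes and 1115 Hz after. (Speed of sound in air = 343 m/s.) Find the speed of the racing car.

f₁/f₂ = (v + v_s)/(v − v_s), so v_s = v · (f₁ − f₂)/(f₁ + f₂).
v_s = 343 × (1346 − 1115)/(1346 + 1115) = 343 × 231/2461 ≈ 32 m/s.

32 m/s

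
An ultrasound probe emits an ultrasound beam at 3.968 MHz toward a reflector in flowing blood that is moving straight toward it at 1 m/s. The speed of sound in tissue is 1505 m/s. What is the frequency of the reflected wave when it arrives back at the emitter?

At the reflector in flowing blood (a moving observer), f₁ = f₀ · (v + u)/v = 3.968 × 1506/1505 ≈ 3.971 MHz.
The reflection then acts as a moving source: f₂ = f₁ · v/(v − u) ≈ 3.973 MHz.
Equivalently f₂ = f₀ · (v + u)/(v − u).

3.973 MHz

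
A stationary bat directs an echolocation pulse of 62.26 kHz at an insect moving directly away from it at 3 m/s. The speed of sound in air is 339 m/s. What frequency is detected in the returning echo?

61.2 kHz

At the insect (a moving observer), f₁ = f₀ · (v − u)/v = 62.26 × 336/339 ≈ 61.7 kHz.
The reflection then acts as a moving source: f₂ = f₁ · v/(v + u) ≈ 61.2 kHz.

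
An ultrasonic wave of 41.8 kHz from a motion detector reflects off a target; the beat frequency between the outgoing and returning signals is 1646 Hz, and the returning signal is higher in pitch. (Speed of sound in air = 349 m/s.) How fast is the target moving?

Double Doppler shift off a moving reflector: f₂ = f₀ · (v + u)/(v − u) (u > 0 toward emitter).
Returning signal is higher, so f₂ = f₀ + Δf = 41800 + 1646 = 43446 Hz.
Rearranging, u = v · (f₂ − f₀)/(f₂ + f₀) = 349 × 1646/85246 ≈ 6.7 m/s.
So the target is moving at 6.7 m/s toward the emitter.

6.7 m/s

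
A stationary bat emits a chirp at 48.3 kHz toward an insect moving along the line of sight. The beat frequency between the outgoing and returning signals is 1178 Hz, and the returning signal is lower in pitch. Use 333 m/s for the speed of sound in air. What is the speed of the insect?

4.1 m/s

Double Doppler shift off a moving reflector: f₂ = f₀ · (v + u)/(v − u) (u > 0 toward emitter).
Returning signal is lower, so f₂ = f₀ − Δf = 48300 − 1178 = 47122 Hz.
Rearranging, u = v · (f₂ − f₀)/(f₂ + f₀) = 333 × -1178/95422 ≈ -4.1 m/s.
So the insect is moving at 4.1 m/s away from the emitter.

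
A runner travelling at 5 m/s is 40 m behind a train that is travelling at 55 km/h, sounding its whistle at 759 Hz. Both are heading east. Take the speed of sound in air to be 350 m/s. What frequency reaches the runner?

738 Hz

55 km/h = 15.28 m/s.
The runner is behind, so the train is moving away from it while the runner is moving toward the train.
Both move, so f' = f · (v + v_o)/(v + v_s).
f' = 759 × (350 + 5)/(350 + 15.28) = 759 × 355/365.28 ≈ 738 Hz.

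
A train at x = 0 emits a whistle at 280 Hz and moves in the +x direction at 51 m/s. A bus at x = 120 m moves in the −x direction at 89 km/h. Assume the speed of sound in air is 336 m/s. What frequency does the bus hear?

89 km/h = 24.72 m/s.
The observer lies on the +x side, so the source is heading toward the observer and the observer is heading toward the source.
Both move, so f' = f · (v + v_o)/(v − v_s).
f' = 280 × (336 + 24.72)/(336 − 51) = 280 × 360.72/285 ≈ 354 Hz.

354 Hz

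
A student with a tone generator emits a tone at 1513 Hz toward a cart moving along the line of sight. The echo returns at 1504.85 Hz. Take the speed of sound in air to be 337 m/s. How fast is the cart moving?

Double Doppler shift off a moving reflector: f₂ = f₀ · (v + u)/(v − u) (u > 0 toward emitter).
Rearranging, u = v · (f₂ − f₀)/(f₂ + f₀) = 337 × -8.15/3017.85 ≈ -0.91 m/s.
So the cart is moving at 0.91 m/s away from the emitter.

0.91 m/s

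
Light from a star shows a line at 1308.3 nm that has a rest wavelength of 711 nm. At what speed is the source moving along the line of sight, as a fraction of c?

λ'/λ₀ = 1.8401 > 1 (redshift), so the source is receding.
λ'/λ₀ = √((1 + β)/(1 − β)) for a receding source ⇒ β = (r² − 1)/(r² + 1) with r = λ'/λ₀.
β = (3.3859 − 1)/(3.3859 + 1) ≈ 0.544.

0.544c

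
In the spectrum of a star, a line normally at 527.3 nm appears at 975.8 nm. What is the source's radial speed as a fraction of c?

0.548

λ'/λ₀ = 1.8506 > 1 (redshift), so the source is receding.
λ'/λ₀ = √((1 + β)/(1 − β)) for a receding source ⇒ β = (r² − 1)/(r² + 1) with r = λ'/λ₀.
β = (3.4246 − 1)/(3.4246 + 1) ≈ 0.548.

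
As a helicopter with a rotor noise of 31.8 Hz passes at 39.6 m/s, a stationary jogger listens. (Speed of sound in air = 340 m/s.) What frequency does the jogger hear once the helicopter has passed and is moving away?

28.5 Hz

Receding: f₂ = f · v/(v + v_s) = 31.8 × 340/379.6 ≈ 28.5 Hz.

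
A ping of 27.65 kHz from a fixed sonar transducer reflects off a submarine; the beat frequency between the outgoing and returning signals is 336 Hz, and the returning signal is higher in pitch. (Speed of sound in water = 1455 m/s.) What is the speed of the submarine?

8.8 m/s

Double Doppler shift off a moving reflector: f₂ = f₀ · (v + u)/(v − u) (u > 0 toward emitter).
Returning signal is higher, so f₂ = f₀ + Δf = 27650 + 336 = 27986 Hz.
Rearranging, u = v · (f₂ − f₀)/(f₂ + f₀) = 1455 × 336/55636 ≈ 8.8 m/s.
So the submarine is moving at 8.8 m/s toward the emitter.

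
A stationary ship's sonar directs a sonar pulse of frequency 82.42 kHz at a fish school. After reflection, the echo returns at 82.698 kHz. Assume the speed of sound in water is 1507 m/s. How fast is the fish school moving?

Double Doppler shift off a moving reflector: f₂ = f₀ · (v + u)/(v − u) (u > 0 toward emitter).
Rearranging, u = v · (f₂ − f₀)/(f₂ + f₀) = 1507 × 0.278/165.118 ≈ 2.54 m/s.
So the fish school is moving at 2.54 m/s toward the emitter.

2.54 m/s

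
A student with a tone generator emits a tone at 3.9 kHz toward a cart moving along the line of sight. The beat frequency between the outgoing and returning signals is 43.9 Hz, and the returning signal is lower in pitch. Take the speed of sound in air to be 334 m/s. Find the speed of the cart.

Double Doppler shift off a moving reflector: f₂ = f₀ · (v + u)/(v − u) (u > 0 toward emitter).
Returning signal is lower, so f₂ = f₀ − Δf = 3900 − 43.9 = 3856.1 Hz.
Rearranging, u = v · (f₂ − f₀)/(f₂ + f₀) = 334 × -43.9/7756.1 ≈ -1.89 m/s.
So the cart is moving at 1.89 m/s away from the emitter.

1.89 m/s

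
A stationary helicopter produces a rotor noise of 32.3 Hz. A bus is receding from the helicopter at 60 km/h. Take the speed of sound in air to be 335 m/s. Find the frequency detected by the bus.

60 km/h = 16.67 m/s.
Moving observer, stationary source: f' = f · (v − v_o)/v.
f' = 32.3 × (335 − 16.67)/335 = 32.3 × 318.33/335 ≈ 30.7 Hz.

30.7 Hz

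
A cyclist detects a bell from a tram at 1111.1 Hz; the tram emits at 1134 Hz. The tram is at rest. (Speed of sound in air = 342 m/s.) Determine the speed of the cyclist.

f' < f, so the cyclist is receding.
f' = f · (v − v_o)/v ⇒ v_o = v · |f'/f − 1|.
v_o = 342 × |1111.1/1134 − 1| = 342 × 0.02019 ≈ 6.9 m/s.

6.9 m/s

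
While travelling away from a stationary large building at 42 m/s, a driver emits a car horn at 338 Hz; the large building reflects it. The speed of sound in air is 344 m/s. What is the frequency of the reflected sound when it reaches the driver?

The large building receives the sound from a moving source: f₁ = f₀ · v/(v + v_e) = 338 × 344/386 ≈ 301 Hz.
On the return leg the driver is a moving observer: f₂ = f₁ · (v − v_e)/v = 301 × 302/344 ≈ 264 Hz.

264 Hz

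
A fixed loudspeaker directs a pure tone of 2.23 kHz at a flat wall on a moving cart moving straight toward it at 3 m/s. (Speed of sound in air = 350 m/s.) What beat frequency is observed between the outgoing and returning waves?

At the flat wall on a moving cart (a moving observer), f₁ = f₀ · (v + u)/v = 2.23 × 353/350 ≈ 2.2491 kHz.
On reflection it acts as a source moving toward the stationary detector: f₂ = f₁ · v/(v − u) = 2.2491 × 350/347 ≈ 2.2686 kHz.
Equivalently f₂ = f₀ · (v + u)/(v − u).
Beat frequency (with f₀ = 2230 Hz): |f₂ − f₀| = 2u·f₀/(v − u) = 2 × 3 × 2230/347 ≈ 38.6 Hz.

38.6 Hz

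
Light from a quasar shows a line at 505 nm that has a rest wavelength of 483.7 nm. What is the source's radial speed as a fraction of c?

λ'/λ₀ = 1.0440 > 1 (redshift), so the source is receding.
λ'/λ₀ = √((1 + β)/(1 − β)) for a receding source ⇒ β = (r² − 1)/(r² + 1) with r = λ'/λ₀.
β = (1.0900 − 1)/(1.0900 + 1) ≈ 0.043.

0.043c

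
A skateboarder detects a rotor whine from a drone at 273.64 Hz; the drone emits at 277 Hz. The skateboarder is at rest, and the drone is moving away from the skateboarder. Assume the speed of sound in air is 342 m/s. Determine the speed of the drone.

f' = f · v/(v + v_s) ⇒ v_s = v · |1 − f/f'|.
v_s = 342 × |1 − 277/273.64| = 342 × 0.01228 ≈ 4.2 m/s.

4.2 m/s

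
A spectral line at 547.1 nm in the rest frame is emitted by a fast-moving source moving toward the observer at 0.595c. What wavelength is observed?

275.7 nm

Relativistic Doppler for wavelength: λ' = λ₀ · √((1 − β)/(1 + β)).
λ' = 547.1 × √(0.4050/1.5950) = 547.1 × 0.50390 ≈ 275.7 nm.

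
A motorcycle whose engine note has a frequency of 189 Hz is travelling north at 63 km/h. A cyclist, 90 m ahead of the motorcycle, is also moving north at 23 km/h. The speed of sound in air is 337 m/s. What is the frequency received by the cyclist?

63 km/h = 17.5 m/s; 23 km/h = 6.389 m/s.
The cyclist is ahead, so the motorcycle is moving toward it while the cyclist is moving away from the motorcycle.
Both move, so f' = f · (v − v_o)/(v − v_s).
f' = 189 × (337 − 6.389)/(337 − 17.5) = 189 × 330.61/319.5 ≈ 196 Hz.

196 Hz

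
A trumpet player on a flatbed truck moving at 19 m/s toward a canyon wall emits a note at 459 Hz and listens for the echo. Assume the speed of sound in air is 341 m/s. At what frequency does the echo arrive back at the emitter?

513 Hz

The canyon wall receives the sound from a moving source: f₁ = f₀ · v/(v − v_e) = 459 × 341/322 ≈ 486 Hz.
On the return leg the trumpet player on a flatbed truck is a moving observer: f₂ = f₁ · (v + v_e)/v = 486 × 360/341 ≈ 513 Hz.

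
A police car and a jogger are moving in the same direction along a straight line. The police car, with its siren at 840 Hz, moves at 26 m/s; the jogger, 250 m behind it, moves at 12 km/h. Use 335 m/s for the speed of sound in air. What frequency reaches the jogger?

12 km/h = 3.333 m/s.
The jogger is behind, so the police car is moving away from it while the jogger is moving toward the police car.
Both move, so f' = f · (v + v_o)/(v + v_s).
f' = 840 × (335 + 3.333)/(335 + 26) = 840 × 338.33/361 ≈ 787 Hz.

787 Hz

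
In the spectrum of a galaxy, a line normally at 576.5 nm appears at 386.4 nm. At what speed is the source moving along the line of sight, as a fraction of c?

λ'/λ₀ = 0.6703 < 1 (blueshift), so the source is approaching.
λ'/λ₀ = √((1 − β)/(1 + β)) for an approaching source ⇒ β = (1 − r²)/(1 + r²) with r = λ'/λ₀.
β = (1 − 0.4492)/(1 + 0.4492) ≈ 0.380.

0.380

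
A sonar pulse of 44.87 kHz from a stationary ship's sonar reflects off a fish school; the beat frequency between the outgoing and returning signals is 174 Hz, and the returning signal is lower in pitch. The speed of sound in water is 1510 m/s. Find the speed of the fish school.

Double Doppler shift off a moving reflector: f₂ = f₀ · (v + u)/(v − u) (u > 0 toward emitter).
Returning signal is lower, so f₂ = f₀ − Δf = 44870 − 174 = 44696 Hz.
Rearranging, u = v · (f₂ − f₀)/(f₂ + f₀) = 1510 × -174/89566 ≈ -2.93 m/s.
So the fish school is moving at 2.93 m/s away from the emitter.

2.93 m/s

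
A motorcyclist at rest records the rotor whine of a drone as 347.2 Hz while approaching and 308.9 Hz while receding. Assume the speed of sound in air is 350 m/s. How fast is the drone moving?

f₁/f₂ = (v + v_s)/(v − v_s), so v_s = v · (f₁ − f₂)/(f₁ + f₂).
v_s = 350 × (347.2 − 308.9)/(347.2 + 308.9) = 350 × 38.3/656.1 ≈ 20.4 m/s.

20.4 m/s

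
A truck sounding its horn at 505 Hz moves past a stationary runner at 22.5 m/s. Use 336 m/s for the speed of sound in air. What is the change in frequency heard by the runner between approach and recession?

Approaching: f₁ = f · v/(v − v_s) = 505 × 336/313.5 ≈ 541.2 Hz.
Receding: f₂ = f · v/(v + v_s) = 505 × 336/358.5 ≈ 473.3 Hz.
Drop: f₁ − f₂ = 2f·v·v_s/(v² − v_s²) = 2 × 505 × 336 × 22.5/(336² − 22.5²) ≈ 67.9 Hz.

67.9 Hz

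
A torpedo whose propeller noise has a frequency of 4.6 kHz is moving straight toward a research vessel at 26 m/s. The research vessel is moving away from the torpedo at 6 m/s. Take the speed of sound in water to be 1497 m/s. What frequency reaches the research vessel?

4.66 kHz

Both move, so f' = f · (v − v_o)/(v − v_s).
f' = 4.6 × (1497 − 6)/(1497 − 26) = 4.6 × 1491/1471 ≈ 4.66 kHz.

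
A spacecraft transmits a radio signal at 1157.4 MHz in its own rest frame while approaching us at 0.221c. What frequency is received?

Relativistic Doppler for frequency: f' = f₀ · √((1 + β)/(1 − β)).
f' = 1157.4 × √(1.2210/0.7790) = 1157.4 × 1.25196 ≈ 1449.0 MHz.

1449.0 MHz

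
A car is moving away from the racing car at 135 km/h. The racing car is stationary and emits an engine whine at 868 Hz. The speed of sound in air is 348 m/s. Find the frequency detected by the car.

774 Hz

135 km/h = 37.5 m/s.
Only the observer moves, away from the source, so f' = f · (v − v_o)/v.
f' = 868 × (348 − 37.5)/348 = 868 × 310.5/348 ≈ 774 Hz.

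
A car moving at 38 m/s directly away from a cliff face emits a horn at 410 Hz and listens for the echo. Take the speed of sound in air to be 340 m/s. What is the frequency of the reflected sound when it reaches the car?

328 Hz

The cliff face receives the sound from a moving source: f₁ = f₀ · v/(v + v_e) = 410 × 340/378 ≈ 369 Hz.
On the return leg the car is a moving observer: f₂ = f₁ · (v − v_e)/v = 369 × 302/340 ≈ 328 Hz.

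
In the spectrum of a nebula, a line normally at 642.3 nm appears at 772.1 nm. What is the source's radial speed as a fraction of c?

0.182c

λ'/λ₀ = 1.2021 > 1 (redshift), so the source is receding.
λ'/λ₀ = √((1 + β)/(1 − β)) for a receding source ⇒ β = (r² − 1)/(r² + 1) with r = λ'/λ₀.
β = (1.4450 − 1)/(1.4450 + 1) ≈ 0.182.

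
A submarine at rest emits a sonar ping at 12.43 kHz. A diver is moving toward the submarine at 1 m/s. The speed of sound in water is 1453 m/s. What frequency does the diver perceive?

12.44 kHz

Only the observer moves, toward the source, so f' = f · (v + v_o)/v.
f' = 12.43 × (1453 + 1)/1453 = 12.43 × 1454/1453 ≈ 12.44 kHz.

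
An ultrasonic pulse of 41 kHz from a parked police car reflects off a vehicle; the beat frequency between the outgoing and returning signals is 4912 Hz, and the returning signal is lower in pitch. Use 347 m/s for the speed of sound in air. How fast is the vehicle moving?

22.1 m/s

Double Doppler shift off a moving reflector: f₂ = f₀ · (v + u)/(v − u) (u > 0 toward emitter).
Returning signal is lower, so f₂ = f₀ − Δf = 41000 − 4912 = 36088 Hz.
Rearranging, u = v · (f₂ − f₀)/(f₂ + f₀) = 347 × -4912/77088 ≈ -22.1 m/s.
So the vehicle is moving at 22.1 m/s away from the emitter.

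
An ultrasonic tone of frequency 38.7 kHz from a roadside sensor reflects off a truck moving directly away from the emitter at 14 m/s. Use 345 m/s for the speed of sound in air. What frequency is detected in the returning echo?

At the truck (a moving observer), f₁ = f₀ · (v − u)/v = 38.7 × 331/345 ≈ 37.1 kHz.
The reflection then acts as a moving source: f₂ = f₁ · v/(v + u) ≈ 35.7 kHz.

35.7 kHz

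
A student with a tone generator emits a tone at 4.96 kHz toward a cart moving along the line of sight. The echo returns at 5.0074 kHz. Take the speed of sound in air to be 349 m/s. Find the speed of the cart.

1.66 m/s

Double Doppler shift off a moving reflector: f₂ = f₀ · (v + u)/(v − u) (u > 0 toward emitter).
Rearranging, u = v · (f₂ − f₀)/(f₂ + f₀) = 349 × 0.0474/9.9674 ≈ 1.66 m/s.
So the cart is moving at 1.66 m/s toward the emitter.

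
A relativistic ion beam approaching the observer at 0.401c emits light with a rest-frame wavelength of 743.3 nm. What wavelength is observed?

486.0 nm

Relativistic Doppler for wavelength: λ' = λ₀ · √((1 − β)/(1 + β)).
λ' = 743.3 × √(0.5990/1.4010) = 743.3 × 0.65387 ≈ 486.0 nm.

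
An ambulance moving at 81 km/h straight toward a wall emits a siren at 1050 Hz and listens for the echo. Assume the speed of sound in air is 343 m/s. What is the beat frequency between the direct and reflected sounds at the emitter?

147 Hz

81 km/h = 22.5 m/s.
The wall receives the sound from a moving source: f₁ = f₀ · v/(v − v_e) = 1050 × 343/320.5 ≈ 1123.7 Hz.
On the return leg the ambulance is a moving observer: f₂ = f₁ · (v + v_e)/v = 1123.7 × 365.5/343 ≈ 1197.4 Hz.
Equivalently f₂ = f₀ · (v + v_e)/(v − v_e).
Beat against the emitted tone: |f₂ − f₀| = 2v_e·f₀/(v − v_e) = 2 × 22.5 × 1050/320.5 ≈ 147 Hz.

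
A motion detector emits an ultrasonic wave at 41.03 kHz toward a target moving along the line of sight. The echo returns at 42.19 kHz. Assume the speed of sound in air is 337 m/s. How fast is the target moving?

4.7 m/s

Double Doppler shift off a moving reflector: f₂ = f₀ · (v + u)/(v − u) (u > 0 toward emitter).
Rearranging, u = v · (f₂ − f₀)/(f₂ + f₀) = 337 × 1.16/83.22 ≈ 4.7 m/s.
So the target is moving at 4.7 m/s toward the emitter.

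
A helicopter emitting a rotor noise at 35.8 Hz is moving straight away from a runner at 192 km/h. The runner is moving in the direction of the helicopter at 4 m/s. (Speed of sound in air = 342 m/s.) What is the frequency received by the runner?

31.3 Hz

192 km/h = 53.33 m/s.
With source receding and observer approaching, f' = f · (v + v_o)/(v + v_s).
f' = 35.8 × (342 + 4)/(342 + 53.33) = 35.8 × 346/395.33 ≈ 31.3 Hz.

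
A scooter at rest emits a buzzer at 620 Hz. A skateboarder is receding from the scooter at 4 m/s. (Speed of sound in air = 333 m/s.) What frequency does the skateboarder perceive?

Only the observer moves, away from the source, so f' = f · (v − v_o)/v.
f' = 620 × (333 − 4)/333 = 620 × 329/333 ≈ 613 Hz.

613 Hz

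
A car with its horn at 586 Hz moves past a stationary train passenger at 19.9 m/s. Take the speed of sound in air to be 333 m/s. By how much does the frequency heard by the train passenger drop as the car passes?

70.3 Hz

Approaching: f₁ = f · v/(v − v_s) = 586 × 333/313.1 ≈ 623.2 Hz.
Receding: f₂ = f · v/(v + v_s) = 586 × 333/352.9 ≈ 553.0 Hz.
Drop: f₁ − f₂ = 2f·v·v_s/(v² − v_s²) = 2 × 586 × 333 × 19.9/(333² − 19.9²) ≈ 70.3 Hz.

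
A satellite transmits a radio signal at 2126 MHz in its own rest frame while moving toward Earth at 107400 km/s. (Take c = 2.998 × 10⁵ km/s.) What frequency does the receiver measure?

3092.9 MHz

β = v/c = 107400/299800 = 0.3582.
Relativistic Doppler for frequency: f' = f₀ · √((1 + β)/(1 − β)).
f' = 2126 × √(1.3582/0.6418) = 2126 × 1.45479 ≈ 3092.9 MHz.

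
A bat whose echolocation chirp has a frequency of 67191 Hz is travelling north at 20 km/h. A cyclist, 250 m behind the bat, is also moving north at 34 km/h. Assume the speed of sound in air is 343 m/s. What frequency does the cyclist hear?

67941 Hz

20 km/h = 5.556 m/s; 34 km/h = 9.444 m/s.
The cyclist is behind, so the bat is moving away from it while the cyclist is moving toward the bat.
General Doppler shift: f' = f · (v + v_o)/(v + v_s).
f' = 67191 × (343 + 9.444)/(343 + 5.556) = 67191 × 352.44/348.56 ≈ 67941 Hz.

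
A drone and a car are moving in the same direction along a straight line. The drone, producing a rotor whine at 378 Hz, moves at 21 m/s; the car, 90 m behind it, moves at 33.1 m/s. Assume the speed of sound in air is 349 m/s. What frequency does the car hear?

The car is behind, so the drone is moving away from it while the car is moving toward the drone.
General Doppler shift: f' = f · (v + v_o)/(v + v_s).
f' = 378 × (349 + 33.1)/(349 + 21) = 378 × 382.1/370 ≈ 390 Hz.

390 Hz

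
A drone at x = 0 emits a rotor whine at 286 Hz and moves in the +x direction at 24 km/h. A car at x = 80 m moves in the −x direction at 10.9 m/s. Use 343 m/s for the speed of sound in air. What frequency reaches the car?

24 km/h = 6.667 m/s.
The observer lies on the +x side, so the source is heading toward the observer and the observer is heading toward the source.
With source approaching and observer approaching, f' = f · (v + v_o)/(v − v_s).
f' = 286 × (343 + 10.9)/(343 − 6.667) = 286 × 353.9/336.33 ≈ 301 Hz.

301 Hz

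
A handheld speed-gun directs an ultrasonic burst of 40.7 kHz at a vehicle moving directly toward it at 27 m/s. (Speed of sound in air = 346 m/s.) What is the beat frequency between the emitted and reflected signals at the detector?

The vehicle first receives the wave as a moving observer: f₁ = f₀ · (v + u)/v = 40.7 × (346 + 27)/346 ≈ 43.88 kHz.
On reflection it acts as a source moving toward the stationary detector: f₂ = f₁ · v/(v − u) = 43.88 × 346/319 ≈ 47.59 kHz.
Beat frequency (with f₀ = 40700 Hz): |f₂ − f₀| = 2u·f₀/(v − u) = 2 × 27 × 40700/319 ≈ 6890 Hz.

6890 Hz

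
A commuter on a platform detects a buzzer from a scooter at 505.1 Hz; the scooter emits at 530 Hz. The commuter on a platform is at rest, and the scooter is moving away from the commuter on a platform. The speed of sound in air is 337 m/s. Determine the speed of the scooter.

f' = f · v/(v + v_s) ⇒ v_s = v · |1 − f/f'|.
v_s = 337 × |1 − 530/505.1| = 337 × 0.0493 ≈ 16.6 m/s.

16.6 m/s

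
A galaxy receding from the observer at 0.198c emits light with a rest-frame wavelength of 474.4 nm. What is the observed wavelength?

Relativistic Doppler for wavelength: λ' = λ₀ · √((1 + β)/(1 − β)).
λ' = 474.4 × √(1.1980/0.8020) = 474.4 × 1.22220 ≈ 579.8 nm.

579.8 nm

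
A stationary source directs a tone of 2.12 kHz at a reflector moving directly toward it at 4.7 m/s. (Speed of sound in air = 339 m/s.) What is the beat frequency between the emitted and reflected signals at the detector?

The reflector first receives the wave as a moving observer: f₁ = f₀ · (v + u)/v = 2.12 × (339 + 4.7)/339 ≈ 2.1494 kHz.
On reflection it acts as a source moving toward the stationary detector: f₂ = f₁ · v/(v − u) = 2.1494 × 339/334.3 ≈ 2.1796 kHz.
Equivalently f₂ = f₀ · (v + u)/(v − u).
Beat frequency (with f₀ = 2120 Hz): |f₂ − f₀| = 2u·f₀/(v − u) = 2 × 4.7 × 2120/334.3 ≈ 59.6 Hz.

59.6 Hz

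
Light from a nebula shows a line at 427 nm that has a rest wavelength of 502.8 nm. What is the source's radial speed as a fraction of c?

0.162c

λ'/λ₀ = 0.8492 < 1 (blueshift), so the source is approaching.
λ'/λ₀ = √((1 − β)/(1 + β)) for an approaching source ⇒ β = (1 − r²)/(1 + r²) with r = λ'/λ₀.
β = (1 − 0.7212)/(1 + 0.7212) ≈ 0.162.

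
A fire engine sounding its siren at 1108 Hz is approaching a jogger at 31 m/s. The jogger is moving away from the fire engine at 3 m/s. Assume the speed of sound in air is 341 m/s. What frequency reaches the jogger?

1208 Hz

Both move, so f' = f · (v − v_o)/(v − v_s).
f' = 1108 × (341 − 3)/(341 − 31) = 1108 × 338/310 ≈ 1208 Hz.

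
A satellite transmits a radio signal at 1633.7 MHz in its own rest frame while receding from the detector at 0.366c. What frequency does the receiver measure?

Relativistic Doppler for frequency: f' = f₀ · √((1 − β)/(1 + β)).
f' = 1633.7 × √(0.6340/1.3660) = 1633.7 × 0.68127 ≈ 1113.0 MHz.

1113.0 MHz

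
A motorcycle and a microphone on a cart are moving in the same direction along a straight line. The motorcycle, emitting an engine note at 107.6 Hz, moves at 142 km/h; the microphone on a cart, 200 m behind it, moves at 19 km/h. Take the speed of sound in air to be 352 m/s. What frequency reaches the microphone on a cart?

98 Hz

142 km/h = 39.44 m/s; 19 km/h = 5.278 m/s.
The microphone on a cart is behind, so the motorcycle is moving away from it while the microphone on a cart is moving toward the motorcycle.
Both move, so f' = f · (v + v_o)/(v + v_s).
f' = 107.6 × (352 + 5.278)/(352 + 39.44) = 107.6 × 357.28/391.44 ≈ 98 Hz.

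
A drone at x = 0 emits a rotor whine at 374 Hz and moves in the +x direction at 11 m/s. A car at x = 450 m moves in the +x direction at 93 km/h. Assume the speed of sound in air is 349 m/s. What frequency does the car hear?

358 Hz

93 km/h = 25.83 m/s.
The observer lies on the +x side, so the source is heading toward the observer and the observer is heading away from the source.
With source approaching and observer receding, f' = f · (v − v_o)/(v − v_s).
f' = 374 × (349 − 25.83)/(349 − 11) = 374 × 323.17/338 ≈ 358 Hz.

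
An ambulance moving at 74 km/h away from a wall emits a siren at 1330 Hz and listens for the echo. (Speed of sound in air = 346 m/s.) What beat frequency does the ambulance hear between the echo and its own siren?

149 Hz

74 km/h = 20.56 m/s.
The wall receives the sound from a moving source: f₁ = f₀ · v/(v + v_e) = 1330 × 346/366.56 ≈ 1255.4 Hz.
On the return leg the ambulance is a moving observer: f₂ = f₁ · (v − v_e)/v = 1255.4 × 325.44/346 ≈ 1180.8 Hz.
Equivalently f₂ = f₀ · (v − v_e)/(v + v_e).
Beat against the emitted tone: |f₂ − f₀| = 2v_e·f₀/(v + v_e) = 2 × 20.56 × 1330/366.56 ≈ 149 Hz.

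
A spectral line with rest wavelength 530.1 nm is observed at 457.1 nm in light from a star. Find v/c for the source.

λ'/λ₀ = 0.8623 < 1 (blueshift), so the source is approaching.
λ'/λ₀ = √((1 − β)/(1 + β)) for an approaching source ⇒ β = (1 − r²)/(1 + r²) with r = λ'/λ₀.
β = (1 − 0.7435)/(1 + 0.7435) ≈ 0.147.

0.147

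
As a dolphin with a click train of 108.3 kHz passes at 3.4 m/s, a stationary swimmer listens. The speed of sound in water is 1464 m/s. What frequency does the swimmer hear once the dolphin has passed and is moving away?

Receding: f₂ = f · v/(v + v_s) = 108.3 × 1464/1467.4 ≈ 108.0 kHz.

108.0 kHz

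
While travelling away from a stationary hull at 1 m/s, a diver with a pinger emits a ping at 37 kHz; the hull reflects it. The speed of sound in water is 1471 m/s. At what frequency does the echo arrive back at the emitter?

The hull receives the sound from a moving source: f₁ = f₀ · v/(v + v_e) = 37 × 1471/1472 ≈ 37.0 kHz.
On the return leg the diver with a pinger is a moving observer: f₂ = f₁ · (v − v_e)/v = 37.0 × 1470/1471 ≈ 36.9 kHz.
Equivalently f₂ = f₀ · (v − v_e)/(v + v_e).

36.9 kHz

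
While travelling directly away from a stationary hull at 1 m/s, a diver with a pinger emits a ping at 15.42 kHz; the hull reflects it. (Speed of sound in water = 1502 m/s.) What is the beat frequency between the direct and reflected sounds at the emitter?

The hull receives the sound from a moving source: f₁ = f₀ · v/(v + v_e) = 15.42 × 1502/1503 ≈ 15.4097 kHz.
On the return leg the diver with a pinger is a moving observer: f₂ = f₁ · (v − v_e)/v = 15.4097 × 1501/1502 ≈ 15.3995 kHz.
Beat against the emitted tone (with f₀ = 15420 Hz): |f₂ − f₀| = 2v_e·f₀/(v + v_e) = 2 × 1 × 15420/1503 ≈ 20.5 Hz.

20.5 Hz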